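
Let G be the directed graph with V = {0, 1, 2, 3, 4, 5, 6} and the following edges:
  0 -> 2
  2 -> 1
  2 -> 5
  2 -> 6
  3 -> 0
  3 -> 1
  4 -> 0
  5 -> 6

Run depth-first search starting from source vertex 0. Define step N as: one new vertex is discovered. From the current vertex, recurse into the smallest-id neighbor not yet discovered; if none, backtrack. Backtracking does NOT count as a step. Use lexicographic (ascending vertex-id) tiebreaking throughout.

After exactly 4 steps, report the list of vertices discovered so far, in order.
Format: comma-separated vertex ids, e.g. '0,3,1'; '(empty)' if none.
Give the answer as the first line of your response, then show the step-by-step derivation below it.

0,2,1,5

step 1: discover 0; path=0; order=0
step 2: discover 2; path=0>2; order=0,2
step 3: discover 1; path=0>2>1; order=0,2,1
step 4: discover 5; path=0>2>5; order=0,2,1,5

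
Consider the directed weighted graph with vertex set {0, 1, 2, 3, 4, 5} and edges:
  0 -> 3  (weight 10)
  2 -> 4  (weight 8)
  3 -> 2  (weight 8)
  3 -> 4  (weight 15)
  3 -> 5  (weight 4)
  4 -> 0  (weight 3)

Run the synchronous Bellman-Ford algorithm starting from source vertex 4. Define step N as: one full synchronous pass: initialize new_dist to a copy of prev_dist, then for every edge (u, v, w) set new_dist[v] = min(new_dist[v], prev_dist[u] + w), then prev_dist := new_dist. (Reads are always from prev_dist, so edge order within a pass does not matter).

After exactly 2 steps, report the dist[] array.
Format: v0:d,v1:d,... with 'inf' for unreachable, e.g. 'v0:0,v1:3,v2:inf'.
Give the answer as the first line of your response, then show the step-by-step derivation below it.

v0:3,v1:inf,v2:inf,v3:13,v4:0,v5:inf

step 1: dist = v0:3,v1:inf,v2:inf,v3:inf,v4:0,v5:inf
step 2: dist = v0:3,v1:inf,v2:inf,v3:13,v4:0,v5:inf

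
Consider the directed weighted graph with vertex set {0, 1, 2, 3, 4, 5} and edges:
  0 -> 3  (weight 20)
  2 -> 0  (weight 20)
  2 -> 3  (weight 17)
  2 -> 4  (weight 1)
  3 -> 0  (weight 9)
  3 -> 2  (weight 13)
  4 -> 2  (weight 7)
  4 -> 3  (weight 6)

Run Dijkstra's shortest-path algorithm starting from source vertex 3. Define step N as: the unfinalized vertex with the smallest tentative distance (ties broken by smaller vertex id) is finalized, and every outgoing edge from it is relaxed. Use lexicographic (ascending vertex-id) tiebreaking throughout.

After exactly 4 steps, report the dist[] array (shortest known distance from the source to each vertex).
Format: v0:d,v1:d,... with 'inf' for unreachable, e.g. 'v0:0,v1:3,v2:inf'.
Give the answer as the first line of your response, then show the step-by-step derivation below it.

v0:9,v1:inf,v2:13,v3:0,v4:14,v5:inf

step 1: dist = v0:9,v1:inf,v2:13,v3:0,v4:inf,v5:inf
step 2: dist = v0:9,v1:inf,v2:13,v3:0,v4:inf,v5:inf
step 3: dist = v0:9,v1:inf,v2:13,v3:0,v4:14,v5:inf
step 4: dist = v0:9,v1:inf,v2:13,v3:0,v4:14,v5:inf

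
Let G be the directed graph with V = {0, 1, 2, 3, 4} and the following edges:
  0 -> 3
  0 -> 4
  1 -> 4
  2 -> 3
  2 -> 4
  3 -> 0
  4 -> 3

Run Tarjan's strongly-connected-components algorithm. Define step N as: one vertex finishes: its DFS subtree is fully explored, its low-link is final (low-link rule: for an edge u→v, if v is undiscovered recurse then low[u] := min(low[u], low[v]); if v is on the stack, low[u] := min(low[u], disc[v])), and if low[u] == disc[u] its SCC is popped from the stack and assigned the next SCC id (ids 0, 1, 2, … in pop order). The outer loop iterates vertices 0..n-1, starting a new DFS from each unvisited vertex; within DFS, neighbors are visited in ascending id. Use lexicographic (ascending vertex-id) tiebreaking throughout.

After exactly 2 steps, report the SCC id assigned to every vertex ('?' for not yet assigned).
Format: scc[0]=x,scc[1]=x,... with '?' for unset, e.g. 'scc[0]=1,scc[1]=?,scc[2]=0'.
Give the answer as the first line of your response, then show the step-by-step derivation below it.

scc[0]=?,scc[1]=?,scc[2]=?,scc[3]=?,scc[4]=?

step 1: low=(low[0]=0,low[1]=?,low[2]=?,low[3]=0,low[4]=?); scc=(scc[0]=?,scc[1]=?,scc[2]=?,scc[3]=?,scc[4]=?)
step 2: low=(low[0]=0,low[1]=?,low[2]=?,low[3]=0,low[4]=1); scc=(scc[0]=?,scc[1]=?,scc[2]=?,scc[3]=?,scc[4]=?)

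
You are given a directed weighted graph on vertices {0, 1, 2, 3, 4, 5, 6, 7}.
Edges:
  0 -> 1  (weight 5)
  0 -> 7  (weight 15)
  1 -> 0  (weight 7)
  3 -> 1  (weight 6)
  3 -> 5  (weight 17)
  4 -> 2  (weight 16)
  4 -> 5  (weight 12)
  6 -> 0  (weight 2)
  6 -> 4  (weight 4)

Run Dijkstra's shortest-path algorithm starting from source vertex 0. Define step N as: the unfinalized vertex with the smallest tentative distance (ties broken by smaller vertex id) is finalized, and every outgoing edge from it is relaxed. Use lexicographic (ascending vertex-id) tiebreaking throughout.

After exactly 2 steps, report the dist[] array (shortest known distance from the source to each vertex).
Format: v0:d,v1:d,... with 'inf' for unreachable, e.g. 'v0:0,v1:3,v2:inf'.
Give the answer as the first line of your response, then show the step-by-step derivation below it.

v0:0,v1:5,v2:inf,v3:inf,v4:inf,v5:inf,v6:inf,v7:15

step 1: dist = v0:0,v1:5,v2:inf,v3:inf,v4:inf,v5:inf,v6:inf,v7:15
step 2: dist = v0:0,v1:5,v2:inf,v3:inf,v4:inf,v5:inf,v6:inf,v7:15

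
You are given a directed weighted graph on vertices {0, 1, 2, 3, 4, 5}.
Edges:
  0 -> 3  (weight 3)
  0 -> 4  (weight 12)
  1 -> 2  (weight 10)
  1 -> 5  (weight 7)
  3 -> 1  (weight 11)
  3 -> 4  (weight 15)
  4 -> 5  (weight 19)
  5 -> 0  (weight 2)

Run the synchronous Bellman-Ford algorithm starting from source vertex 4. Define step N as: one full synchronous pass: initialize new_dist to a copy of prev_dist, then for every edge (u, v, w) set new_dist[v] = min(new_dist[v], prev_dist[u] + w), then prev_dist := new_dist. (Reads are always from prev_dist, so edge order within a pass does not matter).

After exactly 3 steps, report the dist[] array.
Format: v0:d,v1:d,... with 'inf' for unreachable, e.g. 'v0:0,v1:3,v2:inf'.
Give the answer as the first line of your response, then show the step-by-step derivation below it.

v0:21,v1:inf,v2:inf,v3:24,v4:0,v5:19

step 1: dist = v0:inf,v1:inf,v2:inf,v3:inf,v4:0,v5:19
step 2: dist = v0:21,v1:inf,v2:inf,v3:inf,v4:0,v5:19
step 3: dist = v0:21,v1:inf,v2:inf,v3:24,v4:0,v5:19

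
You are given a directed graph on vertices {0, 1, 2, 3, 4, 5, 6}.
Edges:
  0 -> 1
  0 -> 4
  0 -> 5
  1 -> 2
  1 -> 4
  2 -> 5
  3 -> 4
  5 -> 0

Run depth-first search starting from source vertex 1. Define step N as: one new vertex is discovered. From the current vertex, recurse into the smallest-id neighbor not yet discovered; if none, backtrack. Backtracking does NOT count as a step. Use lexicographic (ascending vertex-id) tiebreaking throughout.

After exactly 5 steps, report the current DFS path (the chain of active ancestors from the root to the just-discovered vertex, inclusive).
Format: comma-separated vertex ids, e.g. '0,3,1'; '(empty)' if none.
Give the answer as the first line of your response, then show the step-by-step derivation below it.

1,2,5,0,4

step 1: discover 1; path=1; order=1
step 2: discover 2; path=1>2; order=1,2
step 3: discover 5; path=1>2>5; order=1,2,5
step 4: discover 0; path=1>2>5>0; order=1,2,5,0
step 5: discover 4; path=1>2>5>0>4; order=1,2,5,0,4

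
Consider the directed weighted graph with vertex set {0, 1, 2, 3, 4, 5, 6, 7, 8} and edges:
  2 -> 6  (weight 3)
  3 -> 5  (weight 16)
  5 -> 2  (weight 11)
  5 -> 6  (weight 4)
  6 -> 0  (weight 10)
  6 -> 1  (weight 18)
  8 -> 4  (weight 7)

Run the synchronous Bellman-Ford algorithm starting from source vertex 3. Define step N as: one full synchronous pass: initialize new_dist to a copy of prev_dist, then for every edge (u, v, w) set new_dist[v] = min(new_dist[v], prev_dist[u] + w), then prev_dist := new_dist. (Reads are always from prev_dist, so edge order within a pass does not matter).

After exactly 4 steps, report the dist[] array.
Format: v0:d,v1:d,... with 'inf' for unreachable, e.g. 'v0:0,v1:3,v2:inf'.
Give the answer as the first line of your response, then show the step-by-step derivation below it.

v0:30,v1:38,v2:27,v3:0,v4:inf,v5:16,v6:20,v7:inf,v8:inf

step 1: dist = v0:inf,v1:inf,v2:inf,v3:0,v4:inf,v5:16,v6:inf,v7:inf,v8:inf
step 2: dist = v0:inf,v1:inf,v2:27,v3:0,v4:inf,v5:16,v6:20,v7:inf,v8:inf
step 3: dist = v0:30,v1:38,v2:27,v3:0,v4:inf,v5:16,v6:20,v7:inf,v8:inf
step 4: dist = v0:30,v1:38,v2:27,v3:0,v4:inf,v5:16,v6:20,v7:inf,v8:inf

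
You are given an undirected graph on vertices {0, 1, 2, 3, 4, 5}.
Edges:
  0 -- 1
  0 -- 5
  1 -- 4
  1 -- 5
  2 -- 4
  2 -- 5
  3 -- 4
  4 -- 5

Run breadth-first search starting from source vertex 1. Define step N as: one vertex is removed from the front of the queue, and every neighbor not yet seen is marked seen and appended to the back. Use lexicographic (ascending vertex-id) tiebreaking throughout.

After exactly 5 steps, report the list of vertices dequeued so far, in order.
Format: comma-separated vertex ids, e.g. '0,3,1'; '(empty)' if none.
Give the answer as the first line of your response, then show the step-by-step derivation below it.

1,0,4,5,2

step 1: dequeue 1; queue=[0,4,5]; order=1
step 2: dequeue 0; queue=[4,5]; order=1,0
step 3: dequeue 4; queue=[5,2,3]; order=1,0,4
step 4: dequeue 5; queue=[2,3]; order=1,0,4,5
step 5: dequeue 2; queue=[3]; order=1,0,4,5,2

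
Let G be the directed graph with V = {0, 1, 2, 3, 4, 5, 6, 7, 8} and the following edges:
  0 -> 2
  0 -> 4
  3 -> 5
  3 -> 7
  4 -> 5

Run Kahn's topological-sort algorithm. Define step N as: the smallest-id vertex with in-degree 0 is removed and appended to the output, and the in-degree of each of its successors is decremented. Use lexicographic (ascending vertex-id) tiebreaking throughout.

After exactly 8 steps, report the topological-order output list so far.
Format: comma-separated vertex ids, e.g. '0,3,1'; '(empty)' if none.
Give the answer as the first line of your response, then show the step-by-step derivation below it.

0,1,2,3,4,5,6,7

step 1: output 0; order=[0]; indeg=(0,0,0,0,0,2,0,1,0)
step 2: output 1; order=[0,1]; indeg=(0,0,0,0,0,2,0,1,0)
step 3: output 2; order=[0,1,2]; indeg=(0,0,0,0,0,2,0,1,0)
step 4: output 3; order=[0,1,2,3]; indeg=(0,0,0,0,0,1,0,0,0)
step 5: output 4; order=[0,1,2,3,4]; indeg=(0,0,0,0,0,0,0,0,0)
step 6: output 5; order=[0,1,2,3,4,5]; indeg=(0,0,0,0,0,0,0,0,0)
step 7: output 6; order=[0,1,2,3,4,5,6]; indeg=(0,0,0,0,0,0,0,0,0)
step 8: output 7; order=[0,1,2,3,4,5,6,7]; indeg=(0,0,0,0,0,0,0,0,0)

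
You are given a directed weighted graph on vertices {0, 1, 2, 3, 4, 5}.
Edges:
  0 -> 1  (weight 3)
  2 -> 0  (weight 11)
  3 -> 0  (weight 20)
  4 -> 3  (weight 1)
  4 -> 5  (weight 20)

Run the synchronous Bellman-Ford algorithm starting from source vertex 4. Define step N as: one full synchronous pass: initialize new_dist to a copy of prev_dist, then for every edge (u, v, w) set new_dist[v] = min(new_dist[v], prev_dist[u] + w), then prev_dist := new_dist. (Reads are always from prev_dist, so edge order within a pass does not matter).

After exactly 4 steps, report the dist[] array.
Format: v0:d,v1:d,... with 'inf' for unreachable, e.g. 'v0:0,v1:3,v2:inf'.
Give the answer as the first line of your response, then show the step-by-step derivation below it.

v0:21,v1:24,v2:inf,v3:1,v4:0,v5:20

step 1: dist = v0:inf,v1:inf,v2:inf,v3:1,v4:0,v5:20
step 2: dist = v0:21,v1:inf,v2:inf,v3:1,v4:0,v5:20
step 3: dist = v0:21,v1:24,v2:inf,v3:1,v4:0,v5:20
step 4: dist = v0:21,v1:24,v2:inf,v3:1,v4:0,v5:20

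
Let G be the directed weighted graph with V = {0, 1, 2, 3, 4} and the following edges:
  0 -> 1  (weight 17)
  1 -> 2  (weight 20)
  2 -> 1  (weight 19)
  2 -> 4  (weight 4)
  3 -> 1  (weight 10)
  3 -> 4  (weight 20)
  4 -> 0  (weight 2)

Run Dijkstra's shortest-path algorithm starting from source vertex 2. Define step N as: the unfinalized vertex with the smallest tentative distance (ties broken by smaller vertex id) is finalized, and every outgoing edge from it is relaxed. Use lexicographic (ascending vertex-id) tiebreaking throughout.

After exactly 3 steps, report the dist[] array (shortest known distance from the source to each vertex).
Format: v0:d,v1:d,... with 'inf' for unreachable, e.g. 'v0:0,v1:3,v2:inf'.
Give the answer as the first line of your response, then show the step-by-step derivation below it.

v0:6,v1:19,v2:0,v3:inf,v4:4

step 1: dist = v0:inf,v1:19,v2:0,v3:inf,v4:4
step 2: dist = v0:6,v1:19,v2:0,v3:inf,v4:4
step 3: dist = v0:6,v1:19,v2:0,v3:inf,v4:4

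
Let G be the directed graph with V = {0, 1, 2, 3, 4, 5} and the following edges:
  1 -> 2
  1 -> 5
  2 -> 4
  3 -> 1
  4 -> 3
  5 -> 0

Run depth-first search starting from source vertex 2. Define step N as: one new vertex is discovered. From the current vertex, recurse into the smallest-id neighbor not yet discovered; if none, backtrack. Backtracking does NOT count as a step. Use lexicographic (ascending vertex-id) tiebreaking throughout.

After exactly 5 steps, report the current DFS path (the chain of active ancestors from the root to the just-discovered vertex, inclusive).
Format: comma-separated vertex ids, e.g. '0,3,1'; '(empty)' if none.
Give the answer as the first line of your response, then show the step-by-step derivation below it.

2,4,3,1,5

step 1: discover 2; path=2; order=2
step 2: discover 4; path=2>4; order=2,4
step 3: discover 3; path=2>4>3; order=2,4,3
step 4: discover 1; path=2>4>3>1; order=2,4,3,1
step 5: discover 5; path=2>4>3>1>5; order=2,4,3,1,5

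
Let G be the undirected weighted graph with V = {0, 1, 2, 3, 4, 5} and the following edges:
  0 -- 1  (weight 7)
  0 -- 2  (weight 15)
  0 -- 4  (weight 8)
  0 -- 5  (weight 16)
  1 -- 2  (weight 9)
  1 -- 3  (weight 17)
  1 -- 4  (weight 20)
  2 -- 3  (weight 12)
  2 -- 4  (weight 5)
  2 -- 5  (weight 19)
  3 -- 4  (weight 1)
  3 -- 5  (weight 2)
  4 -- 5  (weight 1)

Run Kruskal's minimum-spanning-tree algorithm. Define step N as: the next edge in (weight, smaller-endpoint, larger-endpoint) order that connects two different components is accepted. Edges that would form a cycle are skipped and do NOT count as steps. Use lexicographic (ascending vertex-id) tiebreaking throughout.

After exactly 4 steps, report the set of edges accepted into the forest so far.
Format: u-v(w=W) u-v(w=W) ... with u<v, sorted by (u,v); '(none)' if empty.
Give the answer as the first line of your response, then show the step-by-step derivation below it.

0-1(w=7) 2-4(w=5) 3-4(w=1) 4-5(w=1)

step 1: add edge 3-4 (w=1); MST = {3-4(w=1)}
step 2: add edge 4-5 (w=1); MST = {3-4(w=1) 4-5(w=1)}
step 3: add edge 2-4 (w=5); MST = {2-4(w=5) 3-4(w=1) 4-5(w=1)}
step 4: add edge 0-1 (w=7); MST = {0-1(w=7) 2-4(w=5) 3-4(w=1) 4-5(w=1)}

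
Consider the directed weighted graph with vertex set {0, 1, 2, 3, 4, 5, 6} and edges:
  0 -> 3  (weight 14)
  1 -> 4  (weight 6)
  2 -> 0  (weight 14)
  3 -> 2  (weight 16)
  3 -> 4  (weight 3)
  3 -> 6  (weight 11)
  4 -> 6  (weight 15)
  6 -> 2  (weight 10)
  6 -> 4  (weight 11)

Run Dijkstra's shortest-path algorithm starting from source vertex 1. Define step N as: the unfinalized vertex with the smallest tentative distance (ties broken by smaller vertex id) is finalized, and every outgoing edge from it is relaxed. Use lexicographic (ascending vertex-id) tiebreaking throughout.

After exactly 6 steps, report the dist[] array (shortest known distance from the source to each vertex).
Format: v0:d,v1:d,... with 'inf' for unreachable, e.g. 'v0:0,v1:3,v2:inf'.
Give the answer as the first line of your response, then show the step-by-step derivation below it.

v0:45,v1:0,v2:31,v3:59,v4:6,v5:inf,v6:21

step 1: dist = v0:inf,v1:0,v2:inf,v3:inf,v4:6,v5:inf,v6:inf
step 2: dist = v0:inf,v1:0,v2:inf,v3:inf,v4:6,v5:inf,v6:21
step 3: dist = v0:inf,v1:0,v2:31,v3:inf,v4:6,v5:inf,v6:21
step 4: dist = v0:45,v1:0,v2:31,v3:inf,v4:6,v5:inf,v6:21
step 5: dist = v0:45,v1:0,v2:31,v3:59,v4:6,v5:inf,v6:21
step 6: dist = v0:45,v1:0,v2:31,v3:59,v4:6,v5:inf,v6:21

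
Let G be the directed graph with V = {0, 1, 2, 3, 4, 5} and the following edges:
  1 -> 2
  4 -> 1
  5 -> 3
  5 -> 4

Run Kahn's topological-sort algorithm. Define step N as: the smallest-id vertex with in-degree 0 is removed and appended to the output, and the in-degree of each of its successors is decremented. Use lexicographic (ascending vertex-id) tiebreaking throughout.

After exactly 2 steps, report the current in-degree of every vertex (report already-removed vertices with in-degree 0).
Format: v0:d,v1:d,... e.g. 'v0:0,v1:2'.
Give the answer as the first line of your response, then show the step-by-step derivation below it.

v0:0,v1:1,v2:1,v3:0,v4:0,v5:0

step 1: output 0; order=[0]; indeg=(0,1,1,1,1,0)
step 2: output 5; order=[0,5]; indeg=(0,1,1,0,0,0)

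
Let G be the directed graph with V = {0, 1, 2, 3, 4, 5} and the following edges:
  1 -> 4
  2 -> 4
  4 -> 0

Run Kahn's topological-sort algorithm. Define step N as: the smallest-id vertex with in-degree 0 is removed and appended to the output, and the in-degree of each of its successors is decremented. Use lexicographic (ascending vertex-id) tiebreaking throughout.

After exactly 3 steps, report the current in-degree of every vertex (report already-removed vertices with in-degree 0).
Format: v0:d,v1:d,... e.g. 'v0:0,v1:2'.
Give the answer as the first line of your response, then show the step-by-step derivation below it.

v0:1,v1:0,v2:0,v3:0,v4:0,v5:0

step 1: output 1; order=[1]; indeg=(1,0,0,0,1,0)
step 2: output 2; order=[1,2]; indeg=(1,0,0,0,0,0)
step 3: output 3; order=[1,2,3]; indeg=(1,0,0,0,0,0)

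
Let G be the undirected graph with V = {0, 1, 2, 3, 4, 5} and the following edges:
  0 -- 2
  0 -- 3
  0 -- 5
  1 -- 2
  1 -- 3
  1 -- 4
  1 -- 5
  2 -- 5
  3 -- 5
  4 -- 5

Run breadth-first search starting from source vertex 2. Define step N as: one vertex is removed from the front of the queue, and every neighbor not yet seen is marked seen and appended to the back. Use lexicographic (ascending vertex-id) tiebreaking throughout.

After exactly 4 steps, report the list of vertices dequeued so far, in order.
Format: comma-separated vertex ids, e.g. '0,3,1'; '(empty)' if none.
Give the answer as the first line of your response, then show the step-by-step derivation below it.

2,0,1,5

step 1: dequeue 2; queue=[0,1,5]; order=2
step 2: dequeue 0; queue=[1,5,3]; order=2,0
step 3: dequeue 1; queue=[5,3,4]; order=2,0,1
step 4: dequeue 5; queue=[3,4]; order=2,0,1,5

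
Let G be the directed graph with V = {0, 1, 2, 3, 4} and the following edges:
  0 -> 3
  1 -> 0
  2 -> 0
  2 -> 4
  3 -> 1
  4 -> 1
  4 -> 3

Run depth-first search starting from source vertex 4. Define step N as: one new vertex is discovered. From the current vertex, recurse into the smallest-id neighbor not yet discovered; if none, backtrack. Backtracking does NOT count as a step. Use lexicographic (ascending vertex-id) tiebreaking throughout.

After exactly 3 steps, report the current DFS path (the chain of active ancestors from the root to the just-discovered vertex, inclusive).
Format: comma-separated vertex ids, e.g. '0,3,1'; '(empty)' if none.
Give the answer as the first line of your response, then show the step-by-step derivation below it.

4,1,0

step 1: discover 4; path=4; order=4
step 2: discover 1; path=4>1; order=4,1
step 3: discover 0; path=4>1>0; order=4,1,0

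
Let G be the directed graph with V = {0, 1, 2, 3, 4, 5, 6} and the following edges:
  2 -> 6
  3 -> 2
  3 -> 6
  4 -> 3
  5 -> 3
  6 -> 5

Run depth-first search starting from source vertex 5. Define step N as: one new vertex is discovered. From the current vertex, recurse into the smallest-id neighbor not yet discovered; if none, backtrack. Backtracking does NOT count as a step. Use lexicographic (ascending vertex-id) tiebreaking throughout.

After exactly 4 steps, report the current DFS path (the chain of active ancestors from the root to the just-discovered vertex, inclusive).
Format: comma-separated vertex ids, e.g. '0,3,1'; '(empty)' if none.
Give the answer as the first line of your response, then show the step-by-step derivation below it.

5,3,2,6

step 1: discover 5; path=5; order=5
step 2: discover 3; path=5>3; order=5,3
step 3: discover 2; path=5>3>2; order=5,3,2
step 4: discover 6; path=5>3>2>6; order=5,3,2,6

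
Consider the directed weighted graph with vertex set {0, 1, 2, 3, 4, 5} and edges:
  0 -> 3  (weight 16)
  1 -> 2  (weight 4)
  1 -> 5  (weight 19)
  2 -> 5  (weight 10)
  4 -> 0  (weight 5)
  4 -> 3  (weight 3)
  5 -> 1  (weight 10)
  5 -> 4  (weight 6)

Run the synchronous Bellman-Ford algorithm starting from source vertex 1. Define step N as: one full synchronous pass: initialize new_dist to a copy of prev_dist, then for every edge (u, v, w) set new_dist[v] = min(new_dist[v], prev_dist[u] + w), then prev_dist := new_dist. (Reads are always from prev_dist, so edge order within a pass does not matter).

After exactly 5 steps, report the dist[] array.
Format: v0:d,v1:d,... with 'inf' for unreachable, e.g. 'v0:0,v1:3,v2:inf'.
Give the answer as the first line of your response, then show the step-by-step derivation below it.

v0:25,v1:0,v2:4,v3:23,v4:20,v5:14

step 1: dist = v0:inf,v1:0,v2:4,v3:inf,v4:inf,v5:19
step 2: dist = v0:inf,v1:0,v2:4,v3:inf,v4:25,v5:14
step 3: dist = v0:30,v1:0,v2:4,v3:28,v4:20,v5:14
step 4: dist = v0:25,v1:0,v2:4,v3:23,v4:20,v5:14
step 5: dist = v0:25,v1:0,v2:4,v3:23,v4:20,v5:14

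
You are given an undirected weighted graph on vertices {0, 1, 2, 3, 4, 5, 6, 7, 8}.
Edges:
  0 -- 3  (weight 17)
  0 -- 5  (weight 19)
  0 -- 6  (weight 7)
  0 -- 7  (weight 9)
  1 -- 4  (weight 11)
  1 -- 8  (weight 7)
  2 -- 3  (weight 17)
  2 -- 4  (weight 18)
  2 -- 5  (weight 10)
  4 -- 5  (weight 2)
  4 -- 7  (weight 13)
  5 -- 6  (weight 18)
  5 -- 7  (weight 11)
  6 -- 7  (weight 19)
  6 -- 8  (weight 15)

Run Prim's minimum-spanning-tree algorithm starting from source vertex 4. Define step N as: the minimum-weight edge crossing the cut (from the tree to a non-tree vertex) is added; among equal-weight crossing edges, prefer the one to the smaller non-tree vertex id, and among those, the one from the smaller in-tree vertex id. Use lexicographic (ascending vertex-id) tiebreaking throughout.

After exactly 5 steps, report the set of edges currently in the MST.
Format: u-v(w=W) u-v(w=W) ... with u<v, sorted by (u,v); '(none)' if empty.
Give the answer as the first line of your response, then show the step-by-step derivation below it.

1-4(w=11) 1-8(w=7) 2-5(w=10) 4-5(w=2) 5-7(w=11)

step 1: add edge 4-5 (w=2); MST = {4-5(w=2)}
step 2: add edge 2-5 (w=10); MST = {2-5(w=10) 4-5(w=2)}
step 3: add edge 1-4 (w=11); MST = {1-4(w=11) 2-5(w=10) 4-5(w=2)}
step 4: add edge 1-8 (w=7); MST = {1-4(w=11) 1-8(w=7) 2-5(w=10) 4-5(w=2)}
step 5: add edge 5-7 (w=11); MST = {1-4(w=11) 1-8(w=7) 2-5(w=10) 4-5(w=2) 5-7(w=11)}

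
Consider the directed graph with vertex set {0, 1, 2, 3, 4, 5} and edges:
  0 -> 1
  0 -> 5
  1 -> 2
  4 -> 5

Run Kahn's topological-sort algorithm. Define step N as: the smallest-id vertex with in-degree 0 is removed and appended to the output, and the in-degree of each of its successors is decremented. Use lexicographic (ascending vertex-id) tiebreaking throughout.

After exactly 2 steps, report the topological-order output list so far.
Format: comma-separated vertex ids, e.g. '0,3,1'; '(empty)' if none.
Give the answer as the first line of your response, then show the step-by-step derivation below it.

0,1

step 1: output 0; order=[0]; indeg=(0,0,1,0,0,1)
step 2: output 1; order=[0,1]; indeg=(0,0,0,0,0,1)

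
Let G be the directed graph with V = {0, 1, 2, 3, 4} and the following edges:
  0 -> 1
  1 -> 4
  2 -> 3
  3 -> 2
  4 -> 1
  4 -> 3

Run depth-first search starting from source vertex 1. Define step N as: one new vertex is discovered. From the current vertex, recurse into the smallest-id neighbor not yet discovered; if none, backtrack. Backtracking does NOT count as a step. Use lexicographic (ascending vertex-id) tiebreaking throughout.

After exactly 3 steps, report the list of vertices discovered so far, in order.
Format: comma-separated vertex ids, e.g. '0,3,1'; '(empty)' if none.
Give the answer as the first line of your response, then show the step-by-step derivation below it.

1,4,3

step 1: discover 1; path=1; order=1
step 2: discover 4; path=1>4; order=1,4
step 3: discover 3; path=1>4>3; order=1,4,3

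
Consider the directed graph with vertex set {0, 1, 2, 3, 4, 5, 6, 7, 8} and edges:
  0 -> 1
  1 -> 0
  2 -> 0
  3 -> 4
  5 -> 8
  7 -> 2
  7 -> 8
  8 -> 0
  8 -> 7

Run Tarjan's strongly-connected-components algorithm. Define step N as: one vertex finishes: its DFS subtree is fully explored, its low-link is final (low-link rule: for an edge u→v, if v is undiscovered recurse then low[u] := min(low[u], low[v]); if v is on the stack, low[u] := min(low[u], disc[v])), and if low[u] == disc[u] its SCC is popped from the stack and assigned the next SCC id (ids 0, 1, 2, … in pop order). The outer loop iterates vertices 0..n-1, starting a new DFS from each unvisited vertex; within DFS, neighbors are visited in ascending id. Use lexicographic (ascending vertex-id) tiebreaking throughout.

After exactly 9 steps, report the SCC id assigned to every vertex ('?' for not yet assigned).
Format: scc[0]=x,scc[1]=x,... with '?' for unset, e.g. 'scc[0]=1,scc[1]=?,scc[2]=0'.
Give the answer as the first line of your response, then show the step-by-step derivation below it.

scc[0]=0,scc[1]=0,scc[2]=1,scc[3]=3,scc[4]=2,scc[5]=5,scc[6]=6,scc[7]=4,scc[8]=4

step 1: low=(low[0]=0,low[1]=0,low[2]=?,low[3]=?,low[4]=?,low[5]=?,low[6]=?,low[7]=?,low[8]=?); scc=(scc[0]=?,scc[1]=?,scc[2]=?,scc[3]=?,scc[4]=?,scc[5]=?,scc[6]=?,scc[7]=?,scc[8]=?)
step 2: low=(low[0]=0,low[1]=0,low[2]=?,low[3]=?,low[4]=?,low[5]=?,low[6]=?,low[7]=?,low[8]=?); scc=(scc[0]=0,scc[1]=0,scc[2]=?,scc[3]=?,scc[4]=?,scc[5]=?,scc[6]=?,scc[7]=?,scc[8]=?)
step 3: low=(low[0]=0,low[1]=0,low[2]=2,low[3]=?,low[4]=?,low[5]=?,low[6]=?,low[7]=?,low[8]=?); scc=(scc[0]=0,scc[1]=0,scc[2]=1,scc[3]=?,scc[4]=?,scc[5]=?,scc[6]=?,scc[7]=?,scc[8]=?)
step 4: low=(low[0]=0,low[1]=0,low[2]=2,low[3]=3,low[4]=4,low[5]=?,low[6]=?,low[7]=?,low[8]=?); scc=(scc[0]=0,scc[1]=0,scc[2]=1,scc[3]=?,scc[4]=2,scc[5]=?,scc[6]=?,scc[7]=?,scc[8]=?)
step 5: low=(low[0]=0,low[1]=0,low[2]=2,low[3]=3,low[4]=4,low[5]=?,low[6]=?,low[7]=?,low[8]=?); scc=(scc[0]=0,scc[1]=0,scc[2]=1,scc[3]=3,scc[4]=2,scc[5]=?,scc[6]=?,scc[7]=?,scc[8]=?)
step 6: low=(low[0]=0,low[1]=0,low[2]=2,low[3]=3,low[4]=4,low[5]=5,low[6]=?,low[7]=6,low[8]=6); scc=(scc[0]=0,scc[1]=0,scc[2]=1,scc[3]=3,scc[4]=2,scc[5]=?,scc[6]=?,scc[7]=?,scc[8]=?)
step 7: low=(low[0]=0,low[1]=0,low[2]=2,low[3]=3,low[4]=4,low[5]=5,low[6]=?,low[7]=6,low[8]=6); scc=(scc[0]=0,scc[1]=0,scc[2]=1,scc[3]=3,scc[4]=2,scc[5]=?,scc[6]=?,scc[7]=4,scc[8]=4)
step 8: low=(low[0]=0,low[1]=0,low[2]=2,low[3]=3,low[4]=4,low[5]=5,low[6]=?,low[7]=6,low[8]=6); scc=(scc[0]=0,scc[1]=0,scc[2]=1,scc[3]=3,scc[4]=2,scc[5]=5,scc[6]=?,scc[7]=4,scc[8]=4)
step 9: low=(low[0]=0,low[1]=0,low[2]=2,low[3]=3,low[4]=4,low[5]=5,low[6]=8,low[7]=6,low[8]=6); scc=(scc[0]=0,scc[1]=0,scc[2]=1,scc[3]=3,scc[4]=2,scc[5]=5,scc[6]=6,scc[7]=4,scc[8]=4)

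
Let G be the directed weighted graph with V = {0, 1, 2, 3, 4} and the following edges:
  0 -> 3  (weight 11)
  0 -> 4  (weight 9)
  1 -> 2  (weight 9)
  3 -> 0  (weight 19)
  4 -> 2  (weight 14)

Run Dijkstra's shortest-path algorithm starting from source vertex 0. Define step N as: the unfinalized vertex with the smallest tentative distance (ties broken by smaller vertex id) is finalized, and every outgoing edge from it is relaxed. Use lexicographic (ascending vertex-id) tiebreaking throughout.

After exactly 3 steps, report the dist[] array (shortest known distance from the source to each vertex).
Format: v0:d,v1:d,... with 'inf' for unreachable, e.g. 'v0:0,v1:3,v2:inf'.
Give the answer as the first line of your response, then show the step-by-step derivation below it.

v0:0,v1:inf,v2:23,v3:11,v4:9

step 1: dist = v0:0,v1:inf,v2:inf,v3:11,v4:9
step 2: dist = v0:0,v1:inf,v2:23,v3:11,v4:9
step 3: dist = v0:0,v1:inf,v2:23,v3:11,v4:9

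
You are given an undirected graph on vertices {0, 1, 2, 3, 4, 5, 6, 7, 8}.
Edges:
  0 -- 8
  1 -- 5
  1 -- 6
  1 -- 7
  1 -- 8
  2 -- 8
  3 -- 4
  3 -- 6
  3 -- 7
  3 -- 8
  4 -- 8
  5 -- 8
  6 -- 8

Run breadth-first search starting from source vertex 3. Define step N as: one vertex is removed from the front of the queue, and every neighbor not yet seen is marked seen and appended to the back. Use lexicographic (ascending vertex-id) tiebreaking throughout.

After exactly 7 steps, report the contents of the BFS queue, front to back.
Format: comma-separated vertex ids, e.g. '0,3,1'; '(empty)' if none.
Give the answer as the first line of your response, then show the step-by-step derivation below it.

2,5

step 1: dequeue 3; queue=[4,6,7,8]; order=3
step 2: dequeue 4; queue=[6,7,8]; order=3,4
step 3: dequeue 6; queue=[7,8,1]; order=3,4,6
step 4: dequeue 7; queue=[8,1]; order=3,4,6,7
step 5: dequeue 8; queue=[1,0,2,5]; order=3,4,6,7,8
step 6: dequeue 1; queue=[0,2,5]; order=3,4,6,7,8,1
step 7: dequeue 0; queue=[2,5]; order=3,4,6,7,8,1,0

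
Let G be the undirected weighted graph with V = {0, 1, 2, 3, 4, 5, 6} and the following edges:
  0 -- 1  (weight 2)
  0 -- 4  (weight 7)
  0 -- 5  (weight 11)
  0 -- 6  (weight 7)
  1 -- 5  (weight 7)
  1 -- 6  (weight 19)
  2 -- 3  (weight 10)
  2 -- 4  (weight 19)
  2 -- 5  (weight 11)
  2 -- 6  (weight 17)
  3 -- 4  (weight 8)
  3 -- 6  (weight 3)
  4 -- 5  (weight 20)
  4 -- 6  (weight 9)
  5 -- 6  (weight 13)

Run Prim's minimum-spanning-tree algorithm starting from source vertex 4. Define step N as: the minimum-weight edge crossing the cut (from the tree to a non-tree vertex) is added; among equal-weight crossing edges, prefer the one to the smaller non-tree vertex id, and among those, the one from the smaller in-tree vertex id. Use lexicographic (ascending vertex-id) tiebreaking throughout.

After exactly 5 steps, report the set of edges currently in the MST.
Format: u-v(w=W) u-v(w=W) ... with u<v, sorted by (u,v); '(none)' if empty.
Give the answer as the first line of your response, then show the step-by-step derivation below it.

0-1(w=2) 0-4(w=7) 0-6(w=7) 1-5(w=7) 3-6(w=3)

step 1: add edge 0-4 (w=7); MST = {0-4(w=7)}
step 2: add edge 0-1 (w=2); MST = {0-1(w=2) 0-4(w=7)}
step 3: add edge 1-5 (w=7); MST = {0-1(w=2) 0-4(w=7) 1-5(w=7)}
step 4: add edge 0-6 (w=7); MST = {0-1(w=2) 0-4(w=7) 0-6(w=7) 1-5(w=7)}
step 5: add edge 3-6 (w=3); MST = {0-1(w=2) 0-4(w=7) 0-6(w=7) 1-5(w=7) 3-6(w=3)}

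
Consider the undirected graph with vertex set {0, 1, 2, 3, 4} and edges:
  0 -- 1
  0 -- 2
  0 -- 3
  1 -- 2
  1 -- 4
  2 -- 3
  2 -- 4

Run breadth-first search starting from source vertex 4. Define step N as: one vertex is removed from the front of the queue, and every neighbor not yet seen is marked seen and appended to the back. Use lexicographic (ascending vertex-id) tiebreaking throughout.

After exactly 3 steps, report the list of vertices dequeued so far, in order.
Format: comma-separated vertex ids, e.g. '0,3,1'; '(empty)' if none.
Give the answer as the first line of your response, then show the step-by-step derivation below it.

4,1,2

step 1: dequeue 4; queue=[1,2]; order=4
step 2: dequeue 1; queue=[2,0]; order=4,1
step 3: dequeue 2; queue=[0,3]; order=4,1,2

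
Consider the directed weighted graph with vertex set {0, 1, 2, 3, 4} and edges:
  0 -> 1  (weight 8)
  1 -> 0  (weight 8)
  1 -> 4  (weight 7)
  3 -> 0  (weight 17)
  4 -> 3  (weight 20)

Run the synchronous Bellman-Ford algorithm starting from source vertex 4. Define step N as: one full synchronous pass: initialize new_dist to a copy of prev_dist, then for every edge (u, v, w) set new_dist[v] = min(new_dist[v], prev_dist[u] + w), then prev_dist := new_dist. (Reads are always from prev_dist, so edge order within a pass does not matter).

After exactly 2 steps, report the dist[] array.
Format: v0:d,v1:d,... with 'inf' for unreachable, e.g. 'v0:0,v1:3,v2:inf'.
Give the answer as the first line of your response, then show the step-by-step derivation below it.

v0:37,v1:inf,v2:inf,v3:20,v4:0

step 1: dist = v0:inf,v1:inf,v2:inf,v3:20,v4:0
step 2: dist = v0:37,v1:inf,v2:inf,v3:20,v4:0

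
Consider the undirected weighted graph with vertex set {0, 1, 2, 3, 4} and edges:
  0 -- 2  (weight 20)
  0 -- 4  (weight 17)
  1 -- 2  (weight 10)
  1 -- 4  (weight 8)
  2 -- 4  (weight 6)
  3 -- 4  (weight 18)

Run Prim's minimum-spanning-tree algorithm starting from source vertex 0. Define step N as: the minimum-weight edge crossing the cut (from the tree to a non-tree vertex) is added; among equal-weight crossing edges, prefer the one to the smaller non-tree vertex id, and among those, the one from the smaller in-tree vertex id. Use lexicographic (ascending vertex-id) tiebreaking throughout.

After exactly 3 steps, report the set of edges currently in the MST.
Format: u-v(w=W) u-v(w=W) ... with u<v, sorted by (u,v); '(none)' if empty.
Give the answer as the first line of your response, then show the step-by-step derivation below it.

0-4(w=17) 1-4(w=8) 2-4(w=6)

step 1: add edge 0-4 (w=17); MST = {0-4(w=17)}
step 2: add edge 2-4 (w=6); MST = {0-4(w=17) 2-4(w=6)}
step 3: add edge 1-4 (w=8); MST = {0-4(w=17) 1-4(w=8) 2-4(w=6)}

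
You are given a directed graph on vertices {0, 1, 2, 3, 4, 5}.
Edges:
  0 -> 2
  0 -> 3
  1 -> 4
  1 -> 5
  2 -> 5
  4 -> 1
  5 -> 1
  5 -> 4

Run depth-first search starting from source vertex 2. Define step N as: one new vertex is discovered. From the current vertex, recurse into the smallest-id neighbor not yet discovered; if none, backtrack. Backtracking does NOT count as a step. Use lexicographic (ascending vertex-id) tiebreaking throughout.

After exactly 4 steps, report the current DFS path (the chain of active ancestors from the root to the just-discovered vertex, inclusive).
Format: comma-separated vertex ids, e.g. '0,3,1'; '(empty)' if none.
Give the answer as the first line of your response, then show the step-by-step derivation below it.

2,5,1,4

step 1: discover 2; path=2; order=2
step 2: discover 5; path=2>5; order=2,5
step 3: discover 1; path=2>5>1; order=2,5,1
step 4: discover 4; path=2>5>1>4; order=2,5,1,4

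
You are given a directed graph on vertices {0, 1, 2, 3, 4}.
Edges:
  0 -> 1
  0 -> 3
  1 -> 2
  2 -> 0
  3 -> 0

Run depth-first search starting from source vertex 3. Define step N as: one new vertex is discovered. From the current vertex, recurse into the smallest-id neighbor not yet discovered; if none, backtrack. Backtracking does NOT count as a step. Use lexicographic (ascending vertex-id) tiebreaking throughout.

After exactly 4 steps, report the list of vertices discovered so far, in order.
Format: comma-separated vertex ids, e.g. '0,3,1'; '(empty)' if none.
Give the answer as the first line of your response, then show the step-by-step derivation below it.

3,0,1,2

step 1: discover 3; path=3; order=3
step 2: discover 0; path=3>0; order=3,0
step 3: discover 1; path=3>0>1; order=3,0,1
step 4: discover 2; path=3>0>1>2; order=3,0,1,2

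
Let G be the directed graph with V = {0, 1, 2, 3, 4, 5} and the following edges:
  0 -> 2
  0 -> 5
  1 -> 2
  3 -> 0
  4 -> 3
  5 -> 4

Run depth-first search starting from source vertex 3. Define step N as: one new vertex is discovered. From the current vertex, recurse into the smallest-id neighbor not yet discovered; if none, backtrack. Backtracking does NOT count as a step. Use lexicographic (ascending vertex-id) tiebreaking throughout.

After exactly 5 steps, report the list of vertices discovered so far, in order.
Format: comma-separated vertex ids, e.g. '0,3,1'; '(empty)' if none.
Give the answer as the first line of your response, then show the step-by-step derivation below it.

3,0,2,5,4

step 1: discover 3; path=3; order=3
step 2: discover 0; path=3>0; order=3,0
step 3: discover 2; path=3>0>2; order=3,0,2
step 4: discover 5; path=3>0>5; order=3,0,2,5
step 5: discover 4; path=3>0>5>4; order=3,0,2,5,4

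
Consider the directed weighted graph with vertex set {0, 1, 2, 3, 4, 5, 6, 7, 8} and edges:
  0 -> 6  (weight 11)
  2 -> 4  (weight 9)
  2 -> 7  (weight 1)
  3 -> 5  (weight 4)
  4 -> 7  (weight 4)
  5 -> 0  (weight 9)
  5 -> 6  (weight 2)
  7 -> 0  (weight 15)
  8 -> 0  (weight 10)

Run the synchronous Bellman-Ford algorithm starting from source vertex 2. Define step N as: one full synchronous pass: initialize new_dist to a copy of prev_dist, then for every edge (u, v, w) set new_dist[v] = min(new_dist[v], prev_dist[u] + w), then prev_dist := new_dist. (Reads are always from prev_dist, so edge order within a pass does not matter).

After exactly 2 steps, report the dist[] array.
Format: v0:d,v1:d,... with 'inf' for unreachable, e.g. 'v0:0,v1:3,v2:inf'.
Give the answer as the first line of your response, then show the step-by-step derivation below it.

v0:16,v1:inf,v2:0,v3:inf,v4:9,v5:inf,v6:inf,v7:1,v8:inf

step 1: dist = v0:inf,v1:inf,v2:0,v3:inf,v4:9,v5:inf,v6:inf,v7:1,v8:inf
step 2: dist = v0:16,v1:inf,v2:0,v3:inf,v4:9,v5:inf,v6:inf,v7:1,v8:inf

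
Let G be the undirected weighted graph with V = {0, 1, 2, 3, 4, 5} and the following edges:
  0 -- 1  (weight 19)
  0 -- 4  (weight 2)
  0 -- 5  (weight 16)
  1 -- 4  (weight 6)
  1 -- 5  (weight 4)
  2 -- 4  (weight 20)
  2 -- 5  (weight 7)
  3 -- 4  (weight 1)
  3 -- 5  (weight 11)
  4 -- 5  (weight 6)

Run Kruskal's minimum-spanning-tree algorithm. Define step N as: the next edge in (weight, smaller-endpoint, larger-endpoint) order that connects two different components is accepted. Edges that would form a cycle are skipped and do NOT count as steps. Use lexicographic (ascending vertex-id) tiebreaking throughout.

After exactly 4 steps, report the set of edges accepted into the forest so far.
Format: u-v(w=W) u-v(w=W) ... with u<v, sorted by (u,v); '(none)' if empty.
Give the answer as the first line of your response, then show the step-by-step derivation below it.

0-4(w=2) 1-4(w=6) 1-5(w=4) 3-4(w=1)

step 1: add edge 3-4 (w=1); MST = {3-4(w=1)}
step 2: add edge 0-4 (w=2); MST = {0-4(w=2) 3-4(w=1)}
step 3: add edge 1-5 (w=4); MST = {0-4(w=2) 1-5(w=4) 3-4(w=1)}
step 4: add edge 1-4 (w=6); MST = {0-4(w=2) 1-4(w=6) 1-5(w=4) 3-4(w=1)}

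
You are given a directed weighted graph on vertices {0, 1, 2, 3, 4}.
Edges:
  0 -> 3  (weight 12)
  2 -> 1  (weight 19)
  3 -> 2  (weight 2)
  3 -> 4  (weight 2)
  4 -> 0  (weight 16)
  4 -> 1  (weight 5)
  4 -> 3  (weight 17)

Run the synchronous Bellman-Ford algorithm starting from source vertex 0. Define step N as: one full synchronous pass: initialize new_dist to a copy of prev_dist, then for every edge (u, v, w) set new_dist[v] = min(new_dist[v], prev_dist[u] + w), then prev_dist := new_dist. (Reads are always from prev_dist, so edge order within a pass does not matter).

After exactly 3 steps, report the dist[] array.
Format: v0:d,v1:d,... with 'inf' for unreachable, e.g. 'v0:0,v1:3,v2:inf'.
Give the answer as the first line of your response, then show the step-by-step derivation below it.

v0:0,v1:19,v2:14,v3:12,v4:14

step 1: dist = v0:0,v1:inf,v2:inf,v3:12,v4:inf
step 2: dist = v0:0,v1:inf,v2:14,v3:12,v4:14
step 3: dist = v0:0,v1:19,v2:14,v3:12,v4:14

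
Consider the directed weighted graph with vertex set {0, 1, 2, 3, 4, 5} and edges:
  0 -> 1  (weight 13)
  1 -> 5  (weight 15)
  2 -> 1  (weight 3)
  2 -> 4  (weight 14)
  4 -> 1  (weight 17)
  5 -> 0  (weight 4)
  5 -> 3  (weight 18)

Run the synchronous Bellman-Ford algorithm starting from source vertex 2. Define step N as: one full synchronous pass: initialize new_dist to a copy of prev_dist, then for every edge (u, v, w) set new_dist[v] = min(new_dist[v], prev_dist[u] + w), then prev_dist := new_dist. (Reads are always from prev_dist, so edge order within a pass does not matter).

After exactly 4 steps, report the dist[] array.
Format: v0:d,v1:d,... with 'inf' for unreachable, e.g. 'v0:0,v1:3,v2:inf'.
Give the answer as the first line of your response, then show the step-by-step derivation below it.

v0:22,v1:3,v2:0,v3:36,v4:14,v5:18

step 1: dist = v0:inf,v1:3,v2:0,v3:inf,v4:14,v5:inf
step 2: dist = v0:inf,v1:3,v2:0,v3:inf,v4:14,v5:18
step 3: dist = v0:22,v1:3,v2:0,v3:36,v4:14,v5:18
step 4: dist = v0:22,v1:3,v2:0,v3:36,v4:14,v5:18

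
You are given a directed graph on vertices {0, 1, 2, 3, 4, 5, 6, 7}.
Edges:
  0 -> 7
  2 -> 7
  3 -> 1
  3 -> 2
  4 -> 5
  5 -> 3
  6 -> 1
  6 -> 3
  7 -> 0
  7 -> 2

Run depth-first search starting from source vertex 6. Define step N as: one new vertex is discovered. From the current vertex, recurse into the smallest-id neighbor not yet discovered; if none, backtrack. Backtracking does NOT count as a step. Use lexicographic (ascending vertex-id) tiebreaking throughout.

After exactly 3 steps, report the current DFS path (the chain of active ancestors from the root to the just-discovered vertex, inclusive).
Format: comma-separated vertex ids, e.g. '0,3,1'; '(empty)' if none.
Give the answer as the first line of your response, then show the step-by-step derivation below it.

6,3

step 1: discover 6; path=6; order=6
step 2: discover 1; path=6>1; order=6,1
step 3: discover 3; path=6>3; order=6,1,3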